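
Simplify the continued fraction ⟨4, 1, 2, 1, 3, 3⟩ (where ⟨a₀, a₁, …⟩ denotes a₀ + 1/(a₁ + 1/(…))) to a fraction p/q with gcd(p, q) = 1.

Use the convergent recurrence hₖ = aₖ·hₖ₋₁ + hₖ₋₂ (and likewise for the denominators kₖ):
a_0 = 4: 4/1
a_1 = 1: 5/1
a_2 = 2: 14/3
a_3 = 1: 19/4
a_4 = 3: 71/15
a_5 = 3: 232/49

232/49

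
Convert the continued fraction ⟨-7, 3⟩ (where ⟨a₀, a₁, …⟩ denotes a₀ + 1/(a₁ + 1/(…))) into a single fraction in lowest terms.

-20/3

Build up convergents one term at a time:
a_0 = -7: -7/1
a_1 = 3: -20/3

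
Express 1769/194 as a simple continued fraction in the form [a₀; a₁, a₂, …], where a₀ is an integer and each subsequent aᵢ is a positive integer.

[9; 8, 2, 3, 3]

1769 ÷ 194 → quotient 9, remainder 23
194 ÷ 23 → quotient 8, remainder 10
23 ÷ 10 → quotient 2, remainder 3
10 ÷ 3 → quotient 3, remainder 1
3 ÷ 1 → quotient 3, remainder 0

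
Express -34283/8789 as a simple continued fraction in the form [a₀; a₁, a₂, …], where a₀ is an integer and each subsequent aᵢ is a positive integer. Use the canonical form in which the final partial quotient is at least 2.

-34283 = -4·8789 + 873, so a_0 = -4
8789 = 10·873 + 59, so a_1 = 10
873 = 14·59 + 47, so a_2 = 14
59 = 1·47 + 12, so a_3 = 1
47 = 3·12 + 11, so a_4 = 3
12 = 1·11 + 1, so a_5 = 1
11 = 11·1 + 0, so a_6 = 11

[-4; 10, 14, 1, 3, 1, 11]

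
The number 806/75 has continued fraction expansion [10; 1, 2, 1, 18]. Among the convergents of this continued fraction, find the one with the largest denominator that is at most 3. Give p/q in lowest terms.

32/3

List convergents until the denominator exceeds the bound:
a_0 = 10: 10/1  (≤ bound)
a_1 = 1: 11/1  (≤ bound)
a_2 = 2: 32/3  (≤ bound)
a_3 = 1: 43/4  (> 3, stop)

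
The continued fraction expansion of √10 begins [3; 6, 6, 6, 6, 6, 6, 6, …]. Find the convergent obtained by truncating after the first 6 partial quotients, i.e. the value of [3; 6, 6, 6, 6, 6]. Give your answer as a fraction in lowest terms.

a_0 = 3: 3/1
a_1 = 6: 19/6
a_2 = 6: 117/37
a_3 = 6: 721/228
a_4 = 6: 4443/1405
a_5 = 6: 27379/8658

27379/8658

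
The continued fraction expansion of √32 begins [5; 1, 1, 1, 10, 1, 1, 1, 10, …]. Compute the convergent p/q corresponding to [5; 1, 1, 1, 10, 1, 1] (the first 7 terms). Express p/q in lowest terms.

Start with 1.
1 + 1/(1/1) = 1 + 1/1 = 2/1
10 + 1/(2/1) = 10 + 1/2 = 21/2
1 + 1/(21/2) = 1 + 2/21 = 23/21
1 + 1/(23/21) = 1 + 21/23 = 44/23
1 + 1/(44/23) = 1 + 23/44 = 67/44
5 + 1/(67/44) = 5 + 44/67 = 379/67

379/67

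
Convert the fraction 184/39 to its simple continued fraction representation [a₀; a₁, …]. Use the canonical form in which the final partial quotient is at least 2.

Repeatedly divide and take the remainder:
184 ÷ 39 → quotient 4, remainder 28
39 ÷ 28 → quotient 1, remainder 11
28 ÷ 11 → quotient 2, remainder 6
11 ÷ 6 → quotient 1, remainder 5
6 ÷ 5 → quotient 1, remainder 1
5 ÷ 1 → quotient 5, remainder 0

[4; 1, 2, 1, 1, 5]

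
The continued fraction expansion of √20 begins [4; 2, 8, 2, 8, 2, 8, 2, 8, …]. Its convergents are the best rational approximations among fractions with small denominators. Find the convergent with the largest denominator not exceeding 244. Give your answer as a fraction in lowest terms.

List convergents until the denominator exceeds the bound:
a_0 = 4: 4/1  (≤ bound)
a_1 = 2: 9/2  (≤ bound)
a_2 = 8: 76/17  (≤ bound)
a_3 = 2: 161/36  (≤ bound)
a_4 = 8: 1364/305  (> 244, stop)

161/36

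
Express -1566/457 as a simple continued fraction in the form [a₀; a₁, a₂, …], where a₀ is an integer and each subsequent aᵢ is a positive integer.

Run the Euclidean algorithm, recording each quotient:
-1566 = -4·457 + 262, so a_0 = -4
457 = 1·262 + 195, so a_1 = 1
262 = 1·195 + 67, so a_2 = 1
195 = 2·67 + 61, so a_3 = 2
67 = 1·61 + 6, so a_4 = 1
61 = 10·6 + 1, so a_5 = 10
6 = 6·1 + 0, so a_6 = 6

[-4; 1, 1, 2, 1, 10, 6]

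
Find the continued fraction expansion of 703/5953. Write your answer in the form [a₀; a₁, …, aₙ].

⌊703/5953⌋ = 0, remainder 703
⌊5953/703⌋ = 8, remainder 329
⌊703/329⌋ = 2, remainder 45
⌊329/45⌋ = 7, remainder 14
⌊45/14⌋ = 3, remainder 3
⌊14/3⌋ = 4, remainder 2
⌊3/2⌋ = 1, remainder 1
⌊2/1⌋ = 2, remainder 0

[0; 8, 2, 7, 3, 4, 1, 2]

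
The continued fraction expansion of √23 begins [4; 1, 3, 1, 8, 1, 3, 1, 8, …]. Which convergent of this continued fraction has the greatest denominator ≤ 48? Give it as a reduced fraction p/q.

211/44

a_0 = 4: 4/1  (≤ bound)
a_1 = 1: 5/1  (≤ bound)
a_2 = 3: 19/4  (≤ bound)
a_3 = 1: 24/5  (≤ bound)
a_4 = 8: 211/44  (≤ bound)
a_5 = 1: 235/49  (> 48, stop)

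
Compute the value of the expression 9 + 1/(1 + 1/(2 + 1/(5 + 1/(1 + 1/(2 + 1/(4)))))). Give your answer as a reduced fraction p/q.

2276/235

a_0 = 9: 9/1
a_1 = 1: 10/1
a_2 = 2: 29/3
a_3 = 5: 155/16
a_4 = 1: 184/19
a_5 = 2: 523/54
a_6 = 4: 2276/235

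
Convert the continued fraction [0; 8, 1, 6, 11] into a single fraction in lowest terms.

78/691

Start with 11.
6 + 1/(11/1) = 6 + 1/11 = 67/11
1 + 1/(67/11) = 1 + 11/67 = 78/67
8 + 1/(78/67) = 8 + 67/78 = 691/78
0 + 1/(691/78) = 0 + 78/691 = 78/691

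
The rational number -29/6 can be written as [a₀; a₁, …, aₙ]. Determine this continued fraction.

⌊-29/6⌋ = -5, remainder 1
⌊6/1⌋ = 6, remainder 0

[-5; 6]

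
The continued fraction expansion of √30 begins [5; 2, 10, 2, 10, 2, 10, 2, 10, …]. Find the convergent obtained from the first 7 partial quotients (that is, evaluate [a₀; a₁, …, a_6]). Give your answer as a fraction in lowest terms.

55435/10121

Starting at the tail and folding back:
Start with 10.
2 + 1/(10/1) = 2 + 1/10 = 21/10
10 + 1/(21/10) = 10 + 10/21 = 220/21
2 + 1/(220/21) = 2 + 21/220 = 461/220
10 + 1/(461/220) = 10 + 220/461 = 4830/461
2 + 1/(4830/461) = 2 + 461/4830 = 10121/4830
5 + 1/(10121/4830) = 5 + 4830/10121 = 55435/10121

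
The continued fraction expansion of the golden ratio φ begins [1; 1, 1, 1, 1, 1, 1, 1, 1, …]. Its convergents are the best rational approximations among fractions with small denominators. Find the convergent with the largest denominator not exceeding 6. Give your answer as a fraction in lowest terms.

8/5

a_0 = 1: 1/1  (≤ bound)
a_1 = 1: 2/1  (≤ bound)
a_2 = 1: 3/2  (≤ bound)
a_3 = 1: 5/3  (≤ bound)
a_4 = 1: 8/5  (≤ bound)
a_5 = 1: 13/8  (> 6, stop)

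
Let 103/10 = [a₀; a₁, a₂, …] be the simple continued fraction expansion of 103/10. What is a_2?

3

⌊103/10⌋ = 10, remainder 3
⌊10/3⌋ = 3, remainder 1
⌊3/1⌋ = 3, remainder 0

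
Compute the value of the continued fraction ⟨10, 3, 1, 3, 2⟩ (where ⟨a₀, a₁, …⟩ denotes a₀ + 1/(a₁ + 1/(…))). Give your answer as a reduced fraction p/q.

Collapse the nested fraction from the inside out:
Start with 2.
3 + 1/(2/1) = 3 + 1/2 = 7/2
1 + 1/(7/2) = 1 + 2/7 = 9/7
3 + 1/(9/7) = 3 + 7/9 = 34/9
10 + 1/(34/9) = 10 + 9/34 = 349/34

349/34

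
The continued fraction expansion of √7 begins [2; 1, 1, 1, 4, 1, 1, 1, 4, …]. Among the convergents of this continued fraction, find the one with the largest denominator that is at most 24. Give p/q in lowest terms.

45/17

a_0 = 2: 2/1  (≤ bound)
a_1 = 1: 3/1  (≤ bound)
a_2 = 1: 5/2  (≤ bound)
a_3 = 1: 8/3  (≤ bound)
a_4 = 4: 37/14  (≤ bound)
a_5 = 1: 45/17  (≤ bound)
a_6 = 1: 82/31  (> 24, stop)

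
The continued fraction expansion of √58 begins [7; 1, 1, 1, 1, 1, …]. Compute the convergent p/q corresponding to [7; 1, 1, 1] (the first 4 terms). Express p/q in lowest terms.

a_0 = 7: 7/1
a_1 = 1: 8/1
a_2 = 1: 15/2
a_3 = 1: 23/3

23/3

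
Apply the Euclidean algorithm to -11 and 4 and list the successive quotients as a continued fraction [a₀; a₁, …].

[-3; 4]

Repeatedly divide and take the remainder:
-11 ÷ 4 → quotient -3, remainder 1
4 ÷ 1 → quotient 4, remainder 0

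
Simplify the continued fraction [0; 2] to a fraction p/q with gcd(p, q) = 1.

Build up convergents one term at a time:
a_0 = 0: 0/1
a_1 = 2: 1/2

1/2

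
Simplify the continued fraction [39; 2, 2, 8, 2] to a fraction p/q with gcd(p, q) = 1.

Compute successive convergents:
a_0 = 39: 39/1
a_1 = 2: 79/2
a_2 = 2: 197/5
a_3 = 8: 1655/42
a_4 = 2: 3507/89

3507/89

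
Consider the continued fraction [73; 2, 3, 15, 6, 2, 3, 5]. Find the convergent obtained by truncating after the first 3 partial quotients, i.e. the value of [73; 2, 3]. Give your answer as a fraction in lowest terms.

514/7

Start with 3.
2 + 1/(3/1) = 2 + 1/3 = 7/3
73 + 1/(7/3) = 73 + 3/7 = 514/7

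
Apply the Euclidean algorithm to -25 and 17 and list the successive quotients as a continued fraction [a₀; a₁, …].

[-2; 1, 1, 8]

-25 = -2·17 + 9, so a_0 = -2
17 = 1·9 + 8, so a_1 = 1
9 = 1·8 + 1, so a_2 = 1
8 = 8·1 + 0, so a_3 = 8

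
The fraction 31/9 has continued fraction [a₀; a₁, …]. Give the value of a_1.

⌊31/9⌋ = 3, remainder 4
⌊9/4⌋ = 2, remainder 1

2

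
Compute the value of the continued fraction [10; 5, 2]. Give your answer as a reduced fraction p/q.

Collapse the nested fraction from the inside out:
Start with 2.
5 + 1/(2/1) = 5 + 1/2 = 11/2
10 + 1/(11/2) = 10 + 2/11 = 112/11

112/11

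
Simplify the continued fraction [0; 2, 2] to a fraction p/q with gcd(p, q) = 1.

Start with 2.
2 + 1/(2/1) = 2 + 1/2 = 5/2
0 + 1/(5/2) = 0 + 2/5 = 2/5

2/5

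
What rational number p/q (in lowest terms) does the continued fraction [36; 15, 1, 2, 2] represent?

3967/110

Build up convergents one term at a time:
a_0 = 36: 36/1
a_1 = 15: 541/15
a_2 = 1: 577/16
a_3 = 2: 1695/47
a_4 = 2: 3967/110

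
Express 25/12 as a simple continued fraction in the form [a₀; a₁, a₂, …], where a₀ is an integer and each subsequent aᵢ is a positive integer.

Apply division with remainder until the remainder is 0:
25 ÷ 12 → quotient 2, remainder 1
12 ÷ 1 → quotient 12, remainder 0

[2; 12]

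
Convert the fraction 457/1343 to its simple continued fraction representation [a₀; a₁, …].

[0; 2, 1, 15, 3, 9]

457 = 0·1343 + 457, so a_0 = 0
1343 = 2·457 + 429, so a_1 = 2
457 = 1·429 + 28, so a_2 = 1
429 = 15·28 + 9, so a_3 = 15
28 = 3·9 + 1, so a_4 = 3
9 = 9·1 + 0, so a_5 = 9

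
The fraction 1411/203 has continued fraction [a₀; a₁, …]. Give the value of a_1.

⌊1411/203⌋ = 6, remainder 193
⌊203/193⌋ = 1, remainder 10

1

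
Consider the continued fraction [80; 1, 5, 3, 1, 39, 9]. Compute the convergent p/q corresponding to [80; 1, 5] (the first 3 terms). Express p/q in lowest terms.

485/6

Start with 5.
1 + 1/(5/1) = 1 + 1/5 = 6/5
80 + 1/(6/5) = 80 + 5/6 = 485/6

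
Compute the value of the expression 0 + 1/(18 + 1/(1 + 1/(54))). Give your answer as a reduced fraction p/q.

55/1044

Build up convergents one term at a time:
a_0 = 0: 0/1
a_1 = 18: 1/18
a_2 = 1: 1/19
a_3 = 54: 55/1044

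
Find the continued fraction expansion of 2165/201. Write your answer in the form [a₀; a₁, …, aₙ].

[10; 1, 3, 2, 1, 2, 2, 2]

Run the Euclidean algorithm, recording each quotient:
⌊2165/201⌋ = 10, remainder 155
⌊201/155⌋ = 1, remainder 46
⌊155/46⌋ = 3, remainder 17
⌊46/17⌋ = 2, remainder 12
⌊17/12⌋ = 1, remainder 5
⌊12/5⌋ = 2, remainder 2
⌊5/2⌋ = 2, remainder 1
⌊2/1⌋ = 2, remainder 0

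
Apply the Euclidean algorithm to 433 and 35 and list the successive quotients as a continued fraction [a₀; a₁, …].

[12; 2, 1, 2, 4]

433 = 12·35 + 13, so a_0 = 12
35 = 2·13 + 9, so a_1 = 2
13 = 1·9 + 4, so a_2 = 1
9 = 2·4 + 1, so a_3 = 2
4 = 4·1 + 0, so a_4 = 4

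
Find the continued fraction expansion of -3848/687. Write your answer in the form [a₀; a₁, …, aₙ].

-3848 = -6·687 + 274, so a_0 = -6
687 = 2·274 + 139, so a_1 = 2
274 = 1·139 + 135, so a_2 = 1
139 = 1·135 + 4, so a_3 = 1
135 = 33·4 + 3, so a_4 = 33
4 = 1·3 + 1, so a_5 = 1
3 = 3·1 + 0, so a_6 = 3

[-6; 2, 1, 1, 33, 1, 3]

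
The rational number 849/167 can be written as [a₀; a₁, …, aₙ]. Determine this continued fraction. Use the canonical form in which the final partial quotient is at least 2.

[5; 11, 1, 13]

Apply division with remainder until the remainder is 0:
⌊849/167⌋ = 5, remainder 14
⌊167/14⌋ = 11, remainder 13
⌊14/13⌋ = 1, remainder 1
⌊13/1⌋ = 13, remainder 0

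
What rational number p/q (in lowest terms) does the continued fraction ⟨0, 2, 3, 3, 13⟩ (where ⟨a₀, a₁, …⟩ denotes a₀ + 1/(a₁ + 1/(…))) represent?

133/306

a_0 = 0: 0/1
a_1 = 2: 1/2
a_2 = 3: 3/7
a_3 = 3: 10/23
a_4 = 13: 133/306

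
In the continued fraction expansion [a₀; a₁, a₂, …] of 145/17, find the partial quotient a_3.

Repeatedly divide and take the remainder:
145 ÷ 17 → quotient 8, remainder 9
17 ÷ 9 → quotient 1, remainder 8
9 ÷ 8 → quotient 1, remainder 1
8 ÷ 1 → quotient 8, remainder 0

8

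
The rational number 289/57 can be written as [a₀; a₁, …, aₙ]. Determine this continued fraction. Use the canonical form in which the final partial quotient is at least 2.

289 ÷ 57 → quotient 5, remainder 4
57 ÷ 4 → quotient 14, remainder 1
4 ÷ 1 → quotient 4, remainder 0

[5; 14, 4]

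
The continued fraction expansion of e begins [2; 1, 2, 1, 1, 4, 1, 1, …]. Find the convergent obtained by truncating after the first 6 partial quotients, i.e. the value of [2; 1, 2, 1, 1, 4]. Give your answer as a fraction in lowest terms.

Use the convergent recurrence hₖ = aₖ·hₖ₋₁ + hₖ₋₂ (and likewise for the denominators kₖ):
a_0 = 2: 2/1
a_1 = 1: 3/1
a_2 = 2: 8/3
a_3 = 1: 11/4
a_4 = 1: 19/7
a_5 = 4: 87/32

87/32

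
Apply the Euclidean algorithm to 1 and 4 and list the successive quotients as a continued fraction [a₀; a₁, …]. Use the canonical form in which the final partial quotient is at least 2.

[0; 4]

Apply division with remainder until the remainder is 0:
1 = 0·4 + 1, so a_0 = 0
4 = 4·1 + 0, so a_1 = 4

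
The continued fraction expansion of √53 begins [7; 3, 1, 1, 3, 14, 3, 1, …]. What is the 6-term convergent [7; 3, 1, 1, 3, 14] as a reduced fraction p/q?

2599/357

Start with 14.
3 + 1/(14/1) = 3 + 1/14 = 43/14
1 + 1/(43/14) = 1 + 14/43 = 57/43
1 + 1/(57/43) = 1 + 43/57 = 100/57
3 + 1/(100/57) = 3 + 57/100 = 357/100
7 + 1/(357/100) = 7 + 100/357 = 2599/357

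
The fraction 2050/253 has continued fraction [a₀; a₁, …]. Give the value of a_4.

1

Repeatedly divide and take the remainder:
2050 ÷ 253 → quotient 8, remainder 26
253 ÷ 26 → quotient 9, remainder 19
26 ÷ 19 → quotient 1, remainder 7
19 ÷ 7 → quotient 2, remainder 5
7 ÷ 5 → quotient 1, remainder 2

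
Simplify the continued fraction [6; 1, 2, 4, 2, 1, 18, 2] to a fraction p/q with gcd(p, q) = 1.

a_0 = 6: 6/1
a_1 = 1: 7/1
a_2 = 2: 20/3
a_3 = 4: 87/13
a_4 = 2: 194/29
a_5 = 1: 281/42
a_6 = 18: 5252/785
a_7 = 2: 10785/1612

10785/1612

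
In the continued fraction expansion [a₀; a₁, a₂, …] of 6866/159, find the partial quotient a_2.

⌊6866/159⌋ = 43, remainder 29
⌊159/29⌋ = 5, remainder 14
⌊29/14⌋ = 2, remainder 1

2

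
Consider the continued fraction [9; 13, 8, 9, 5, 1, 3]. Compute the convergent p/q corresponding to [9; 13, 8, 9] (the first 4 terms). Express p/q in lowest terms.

8695/958

Start with 9.
8 + 1/(9/1) = 8 + 1/9 = 73/9
13 + 1/(73/9) = 13 + 9/73 = 958/73
9 + 1/(958/73) = 9 + 73/958 = 8695/958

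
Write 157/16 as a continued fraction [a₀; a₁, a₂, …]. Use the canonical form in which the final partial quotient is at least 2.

[9; 1, 4, 3]

Apply division with remainder until the remainder is 0:
157 = 9·16 + 13, so a_0 = 9
16 = 1·13 + 3, so a_1 = 1
13 = 4·3 + 1, so a_2 = 4
3 = 3·1 + 0, so a_3 = 3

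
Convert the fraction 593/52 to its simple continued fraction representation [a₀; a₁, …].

[11; 2, 2, 10]

Repeatedly divide and take the remainder:
593 ÷ 52 → quotient 11, remainder 21
52 ÷ 21 → quotient 2, remainder 10
21 ÷ 10 → quotient 2, remainder 1
10 ÷ 1 → quotient 10, remainder 0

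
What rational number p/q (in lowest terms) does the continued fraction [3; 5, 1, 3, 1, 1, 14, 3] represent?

a_0 = 3: 3/1
a_1 = 5: 16/5
a_2 = 1: 19/6
a_3 = 3: 73/23
a_4 = 1: 92/29
a_5 = 1: 165/52
a_6 = 14: 2402/757
a_7 = 3: 7371/2323

7371/2323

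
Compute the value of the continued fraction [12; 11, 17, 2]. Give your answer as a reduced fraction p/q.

4679/387

a_0 = 12: 12/1
a_1 = 11: 133/11
a_2 = 17: 2273/188
a_3 = 2: 4679/387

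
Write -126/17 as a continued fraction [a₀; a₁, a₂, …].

-126 ÷ 17 → quotient -8, remainder 10
17 ÷ 10 → quotient 1, remainder 7
10 ÷ 7 → quotient 1, remainder 3
7 ÷ 3 → quotient 2, remainder 1
3 ÷ 1 → quotient 3, remainder 0

[-8; 1, 1, 2, 3]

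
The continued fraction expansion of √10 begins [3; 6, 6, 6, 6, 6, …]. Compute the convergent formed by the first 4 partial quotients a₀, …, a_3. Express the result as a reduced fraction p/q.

Starting at the tail and folding back:
Start with 6.
6 + 1/(6/1) = 6 + 1/6 = 37/6
6 + 1/(37/6) = 6 + 6/37 = 228/37
3 + 1/(228/37) = 3 + 37/228 = 721/228

721/228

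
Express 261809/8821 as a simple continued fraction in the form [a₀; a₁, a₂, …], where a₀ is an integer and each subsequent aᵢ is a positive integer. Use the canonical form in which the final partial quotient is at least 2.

[29; 1, 2, 7, 1, 7, 3, 14]

Run the Euclidean algorithm, recording each quotient:
261809 = 29·8821 + 6000, so a_0 = 29
8821 = 1·6000 + 2821, so a_1 = 1
6000 = 2·2821 + 358, so a_2 = 2
2821 = 7·358 + 315, so a_3 = 7
358 = 1·315 + 43, so a_4 = 1
315 = 7·43 + 14, so a_5 = 7
43 = 3·14 + 1, so a_6 = 3
14 = 14·1 + 0, so a_7 = 14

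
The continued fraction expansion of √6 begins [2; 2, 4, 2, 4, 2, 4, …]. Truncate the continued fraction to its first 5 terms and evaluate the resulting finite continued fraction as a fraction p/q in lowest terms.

Build up convergents one term at a time:
a_0 = 2: 2/1
a_1 = 2: 5/2
a_2 = 4: 22/9
a_3 = 2: 49/20
a_4 = 4: 218/89

218/89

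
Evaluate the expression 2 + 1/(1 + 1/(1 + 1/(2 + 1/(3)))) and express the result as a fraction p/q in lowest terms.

Start with 3.
2 + 1/(3/1) = 2 + 1/3 = 7/3
1 + 1/(7/3) = 1 + 3/7 = 10/7
1 + 1/(10/7) = 1 + 7/10 = 17/10
2 + 1/(17/10) = 2 + 10/17 = 44/17

44/17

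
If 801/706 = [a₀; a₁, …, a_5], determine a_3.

Apply division with remainder until the remainder is 0:
801 = 1·706 + 95, so a_0 = 1
706 = 7·95 + 41, so a_1 = 7
95 = 2·41 + 13, so a_2 = 2
41 = 3·13 + 2, so a_3 = 3

3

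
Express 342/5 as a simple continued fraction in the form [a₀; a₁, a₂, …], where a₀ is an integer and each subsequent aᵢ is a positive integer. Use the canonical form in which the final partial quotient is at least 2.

Apply division with remainder until the remainder is 0:
342 ÷ 5 → quotient 68, remainder 2
5 ÷ 2 → quotient 2, remainder 1
2 ÷ 1 → quotient 2, remainder 0

[68; 2, 2]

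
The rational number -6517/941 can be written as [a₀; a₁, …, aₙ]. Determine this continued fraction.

[-7; 13, 2, 3, 1, 7]

-6517 ÷ 941 → quotient -7, remainder 70
941 ÷ 70 → quotient 13, remainder 31
70 ÷ 31 → quotient 2, remainder 8
31 ÷ 8 → quotient 3, remainder 7
8 ÷ 7 → quotient 1, remainder 1
7 ÷ 1 → quotient 7, remainder 0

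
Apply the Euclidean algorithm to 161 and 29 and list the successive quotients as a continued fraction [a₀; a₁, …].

161 = 5·29 + 16, so a_0 = 5
29 = 1·16 + 13, so a_1 = 1
16 = 1·13 + 3, so a_2 = 1
13 = 4·3 + 1, so a_3 = 4
3 = 3·1 + 0, so a_4 = 3

[5; 1, 1, 4, 3]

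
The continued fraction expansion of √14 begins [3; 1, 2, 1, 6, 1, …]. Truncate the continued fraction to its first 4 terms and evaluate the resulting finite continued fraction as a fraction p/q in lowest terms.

Start with 1.
2 + 1/(1/1) = 2 + 1/1 = 3/1
1 + 1/(3/1) = 1 + 1/3 = 4/3
3 + 1/(4/3) = 3 + 3/4 = 15/4

15/4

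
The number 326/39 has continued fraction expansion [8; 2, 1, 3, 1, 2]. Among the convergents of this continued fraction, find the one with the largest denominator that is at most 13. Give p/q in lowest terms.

92/11

List convergents until the denominator exceeds the bound:
a_0 = 8: 8/1  (≤ bound)
a_1 = 2: 17/2  (≤ bound)
a_2 = 1: 25/3  (≤ bound)
a_3 = 3: 92/11  (≤ bound)
a_4 = 1: 117/14  (> 13, stop)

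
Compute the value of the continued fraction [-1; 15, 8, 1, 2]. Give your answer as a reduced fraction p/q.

Start with 2.
1 + 1/(2/1) = 1 + 1/2 = 3/2
8 + 1/(3/2) = 8 + 2/3 = 26/3
15 + 1/(26/3) = 15 + 3/26 = 393/26
-1 + 1/(393/26) = -1 + 26/393 = -367/393

-367/393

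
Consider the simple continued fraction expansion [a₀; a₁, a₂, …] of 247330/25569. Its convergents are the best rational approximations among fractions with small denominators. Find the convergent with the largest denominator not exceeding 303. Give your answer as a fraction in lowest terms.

503/52

a_0 = 9: 9/1  (≤ bound)
a_1 = 1: 10/1  (≤ bound)
a_2 = 2: 29/3  (≤ bound)
a_3 = 17: 503/52  (≤ bound)
a_4 = 10: 5059/523  (> 303, stop)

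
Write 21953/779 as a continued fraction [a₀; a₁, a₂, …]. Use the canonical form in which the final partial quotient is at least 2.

Run the Euclidean algorithm, recording each quotient:
⌊21953/779⌋ = 28, remainder 141
⌊779/141⌋ = 5, remainder 74
⌊141/74⌋ = 1, remainder 67
⌊74/67⌋ = 1, remainder 7
⌊67/7⌋ = 9, remainder 4
⌊7/4⌋ = 1, remainder 3
⌊4/3⌋ = 1, remainder 1
⌊3/1⌋ = 3, remainder 0

[28; 5, 1, 1, 9, 1, 1, 3]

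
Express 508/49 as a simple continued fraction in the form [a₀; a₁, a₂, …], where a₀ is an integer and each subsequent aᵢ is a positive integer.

[10; 2, 1, 2, 1, 1, 2]

⌊508/49⌋ = 10, remainder 18
⌊49/18⌋ = 2, remainder 13
⌊18/13⌋ = 1, remainder 5
⌊13/5⌋ = 2, remainder 3
⌊5/3⌋ = 1, remainder 2
⌊3/2⌋ = 1, remainder 1
⌊2/1⌋ = 2, remainder 0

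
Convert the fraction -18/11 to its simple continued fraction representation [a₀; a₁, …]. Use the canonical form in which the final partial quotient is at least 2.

[-2; 2, 1, 3]

Apply division with remainder until the remainder is 0:
⌊-18/11⌋ = -2, remainder 4
⌊11/4⌋ = 2, remainder 3
⌊4/3⌋ = 1, remainder 1
⌊3/1⌋ = 3, remainder 0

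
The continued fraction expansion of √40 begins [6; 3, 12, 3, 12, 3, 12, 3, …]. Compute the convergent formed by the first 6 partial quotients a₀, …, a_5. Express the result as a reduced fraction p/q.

27379/4329

Start with 3.
12 + 1/(3/1) = 12 + 1/3 = 37/3
3 + 1/(37/3) = 3 + 3/37 = 114/37
12 + 1/(114/37) = 12 + 37/114 = 1405/114
3 + 1/(1405/114) = 3 + 114/1405 = 4329/1405
6 + 1/(4329/1405) = 6 + 1405/4329 = 27379/4329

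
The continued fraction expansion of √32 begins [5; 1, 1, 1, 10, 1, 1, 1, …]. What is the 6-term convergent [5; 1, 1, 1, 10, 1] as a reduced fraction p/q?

198/35

Collapse the nested fraction from the inside out:
Start with 1.
10 + 1/(1/1) = 10 + 1/1 = 11/1
1 + 1/(11/1) = 1 + 1/11 = 12/11
1 + 1/(12/11) = 1 + 11/12 = 23/12
1 + 1/(23/12) = 1 + 12/23 = 35/23
5 + 1/(35/23) = 5 + 23/35 = 198/35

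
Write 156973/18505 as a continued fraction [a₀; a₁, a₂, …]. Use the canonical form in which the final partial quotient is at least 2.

Run the Euclidean algorithm, recording each quotient:
156973 = 8·18505 + 8933, so a_0 = 8
18505 = 2·8933 + 639, so a_1 = 2
8933 = 13·639 + 626, so a_2 = 13
639 = 1·626 + 13, so a_3 = 1
626 = 48·13 + 2, so a_4 = 48
13 = 6·2 + 1, so a_5 = 6
2 = 2·1 + 0, so a_6 = 2

[8; 2, 13, 1, 48, 6, 2]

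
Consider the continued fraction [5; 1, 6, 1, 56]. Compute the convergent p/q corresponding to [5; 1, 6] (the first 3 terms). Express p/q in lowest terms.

Use the convergent recurrence hₖ = aₖ·hₖ₋₁ + hₖ₋₂ (and likewise for the denominators kₖ):
a_0 = 5: 5/1
a_1 = 1: 6/1
a_2 = 6: 41/7

41/7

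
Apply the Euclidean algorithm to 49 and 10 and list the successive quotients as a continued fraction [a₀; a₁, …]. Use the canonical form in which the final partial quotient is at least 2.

Run the Euclidean algorithm, recording each quotient:
49 = 4·10 + 9, so a_0 = 4
10 = 1·9 + 1, so a_1 = 1
9 = 9·1 + 0, so a_2 = 9

[4; 1, 9]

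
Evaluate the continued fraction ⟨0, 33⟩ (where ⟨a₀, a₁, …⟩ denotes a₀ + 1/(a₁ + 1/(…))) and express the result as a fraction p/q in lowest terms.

a_0 = 0: 0/1
a_1 = 33: 1/33

1/33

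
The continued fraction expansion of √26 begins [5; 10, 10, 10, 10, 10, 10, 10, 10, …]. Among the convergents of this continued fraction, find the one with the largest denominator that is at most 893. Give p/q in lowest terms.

a_0 = 5: 5/1  (≤ bound)
a_1 = 10: 51/10  (≤ bound)
a_2 = 10: 515/101  (≤ bound)
a_3 = 10: 5201/1020  (> 893, stop)

515/101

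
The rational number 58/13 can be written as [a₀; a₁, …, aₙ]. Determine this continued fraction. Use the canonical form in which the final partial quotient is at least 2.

[4; 2, 6]

58 ÷ 13 → quotient 4, remainder 6
13 ÷ 6 → quotient 2, remainder 1
6 ÷ 1 → quotient 6, remainder 0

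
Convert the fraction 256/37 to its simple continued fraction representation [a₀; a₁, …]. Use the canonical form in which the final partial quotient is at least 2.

256 = 6·37 + 34, so a_0 = 6
37 = 1·34 + 3, so a_1 = 1
34 = 11·3 + 1, so a_2 = 11
3 = 3·1 + 0, so a_3 = 3

[6; 1, 11, 3]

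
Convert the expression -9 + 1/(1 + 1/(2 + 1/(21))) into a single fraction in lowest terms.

-533/64

Build up convergents one term at a time:
a_0 = -9: -9/1
a_1 = 1: -8/1
a_2 = 2: -25/3
a_3 = 21: -533/64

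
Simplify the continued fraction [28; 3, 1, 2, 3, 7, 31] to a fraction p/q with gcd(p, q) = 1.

Collapse the nested fraction from the inside out:
Start with 31.
7 + 1/(31/1) = 7 + 1/31 = 218/31
3 + 1/(218/31) = 3 + 31/218 = 685/218
2 + 1/(685/218) = 2 + 218/685 = 1588/685
1 + 1/(1588/685) = 1 + 685/1588 = 2273/1588
3 + 1/(2273/1588) = 3 + 1588/2273 = 8407/2273
28 + 1/(8407/2273) = 28 + 2273/8407 = 237669/8407

237669/8407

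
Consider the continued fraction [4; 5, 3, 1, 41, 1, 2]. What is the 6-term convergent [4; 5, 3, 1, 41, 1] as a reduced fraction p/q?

Start with 1.
41 + 1/(1/1) = 41 + 1/1 = 42/1
1 + 1/(42/1) = 1 + 1/42 = 43/42
3 + 1/(43/42) = 3 + 42/43 = 171/43
5 + 1/(171/43) = 5 + 43/171 = 898/171
4 + 1/(898/171) = 4 + 171/898 = 3763/898

3763/898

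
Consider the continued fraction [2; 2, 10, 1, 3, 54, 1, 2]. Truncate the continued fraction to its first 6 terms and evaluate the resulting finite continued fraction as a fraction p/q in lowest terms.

Collapse the nested fraction from the inside out:
Start with 54.
3 + 1/(54/1) = 3 + 1/54 = 163/54
1 + 1/(163/54) = 1 + 54/163 = 217/163
10 + 1/(217/163) = 10 + 163/217 = 2333/217
2 + 1/(2333/217) = 2 + 217/2333 = 4883/2333
2 + 1/(4883/2333) = 2 + 2333/4883 = 12099/4883

12099/4883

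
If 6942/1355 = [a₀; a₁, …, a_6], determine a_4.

6942 ÷ 1355 → quotient 5, remainder 167
1355 ÷ 167 → quotient 8, remainder 19
167 ÷ 19 → quotient 8, remainder 15
19 ÷ 15 → quotient 1, remainder 4
15 ÷ 4 → quotient 3, remainder 3

3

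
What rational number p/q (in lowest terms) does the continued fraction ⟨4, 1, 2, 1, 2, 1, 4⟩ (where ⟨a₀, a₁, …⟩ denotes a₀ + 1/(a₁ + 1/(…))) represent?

a_0 = 4: 4/1
a_1 = 1: 5/1
a_2 = 2: 14/3
a_3 = 1: 19/4
a_4 = 2: 52/11
a_5 = 1: 71/15
a_6 = 4: 336/71

336/71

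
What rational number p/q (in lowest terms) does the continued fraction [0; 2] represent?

Compute successive convergents:
a_0 = 0: 0/1
a_1 = 2: 1/2

1/2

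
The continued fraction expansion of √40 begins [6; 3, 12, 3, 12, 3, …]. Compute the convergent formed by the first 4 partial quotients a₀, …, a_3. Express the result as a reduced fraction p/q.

721/114

Compute successive convergents:
a_0 = 6: 6/1
a_1 = 3: 19/3
a_2 = 12: 234/37
a_3 = 3: 721/114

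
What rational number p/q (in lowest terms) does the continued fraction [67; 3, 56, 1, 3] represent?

46122/685

Collapse the nested fraction from the inside out:
Start with 3.
1 + 1/(3/1) = 1 + 1/3 = 4/3
56 + 1/(4/3) = 56 + 3/4 = 227/4
3 + 1/(227/4) = 3 + 4/227 = 685/227
67 + 1/(685/227) = 67 + 227/685 = 46122/685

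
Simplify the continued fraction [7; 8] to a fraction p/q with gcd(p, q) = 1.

57/8

a_0 = 7: 7/1
a_1 = 8: 57/8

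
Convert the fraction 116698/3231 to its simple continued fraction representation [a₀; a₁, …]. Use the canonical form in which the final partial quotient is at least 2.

[36; 8, 2, 5, 2, 7, 2]

Run the Euclidean algorithm, recording each quotient:
⌊116698/3231⌋ = 36, remainder 382
⌊3231/382⌋ = 8, remainder 175
⌊382/175⌋ = 2, remainder 32
⌊175/32⌋ = 5, remainder 15
⌊32/15⌋ = 2, remainder 2
⌊15/2⌋ = 7, remainder 1
⌊2/1⌋ = 2, remainder 0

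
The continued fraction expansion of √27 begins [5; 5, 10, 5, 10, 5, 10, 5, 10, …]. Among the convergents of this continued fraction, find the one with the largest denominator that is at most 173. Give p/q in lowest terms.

265/51

a_0 = 5: 5/1  (≤ bound)
a_1 = 5: 26/5  (≤ bound)
a_2 = 10: 265/51  (≤ bound)
a_3 = 5: 1351/260  (> 173, stop)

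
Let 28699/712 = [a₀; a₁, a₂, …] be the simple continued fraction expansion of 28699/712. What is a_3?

Apply division with remainder until the remainder is 0:
⌊28699/712⌋ = 40, remainder 219
⌊712/219⌋ = 3, remainder 55
⌊219/55⌋ = 3, remainder 54
⌊55/54⌋ = 1, remainder 1

1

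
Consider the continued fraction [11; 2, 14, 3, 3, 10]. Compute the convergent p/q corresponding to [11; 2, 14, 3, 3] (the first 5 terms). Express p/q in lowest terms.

3399/296

Work from the innermost term outward:
Start with 3.
3 + 1/(3/1) = 3 + 1/3 = 10/3
14 + 1/(10/3) = 14 + 3/10 = 143/10
2 + 1/(143/10) = 2 + 10/143 = 296/143
11 + 1/(296/143) = 11 + 143/296 = 3399/296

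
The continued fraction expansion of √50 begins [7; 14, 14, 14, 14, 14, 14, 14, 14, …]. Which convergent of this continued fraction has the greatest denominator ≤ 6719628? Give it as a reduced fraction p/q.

3880899/548842

a_0 = 7: 7/1  (≤ bound)
a_1 = 14: 99/14  (≤ bound)
a_2 = 14: 1393/197  (≤ bound)
a_3 = 14: 19601/2772  (≤ bound)
a_4 = 14: 275807/39005  (≤ bound)
a_5 = 14: 3880899/548842  (≤ bound)
a_6 = 14: 54608393/7722793  (> 6719628, stop)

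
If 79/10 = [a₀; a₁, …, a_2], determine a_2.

9

Run the Euclidean algorithm, recording each quotient:
79 = 7·10 + 9, so a_0 = 7
10 = 1·9 + 1, so a_1 = 1
9 = 9·1 + 0, so a_2 = 9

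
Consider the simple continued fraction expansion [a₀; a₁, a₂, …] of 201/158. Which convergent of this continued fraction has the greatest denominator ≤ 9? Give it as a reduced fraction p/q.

List convergents until the denominator exceeds the bound:
a_0 = 1: 1/1  (≤ bound)
a_1 = 3: 4/3  (≤ bound)
a_2 = 1: 5/4  (≤ bound)
a_3 = 2: 14/11  (> 9, stop)

5/4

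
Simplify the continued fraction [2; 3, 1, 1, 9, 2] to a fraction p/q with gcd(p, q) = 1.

322/141

Start with 2.
9 + 1/(2/1) = 9 + 1/2 = 19/2
1 + 1/(19/2) = 1 + 2/19 = 21/19
1 + 1/(21/19) = 1 + 19/21 = 40/21
3 + 1/(40/21) = 3 + 21/40 = 141/40
2 + 1/(141/40) = 2 + 40/141 = 322/141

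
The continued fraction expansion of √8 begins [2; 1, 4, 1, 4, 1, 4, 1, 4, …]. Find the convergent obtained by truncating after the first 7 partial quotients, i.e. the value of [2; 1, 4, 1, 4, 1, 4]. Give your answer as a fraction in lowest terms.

478/169

Compute successive convergents:
a_0 = 2: 2/1
a_1 = 1: 3/1
a_2 = 4: 14/5
a_3 = 1: 17/6
a_4 = 4: 82/29
a_5 = 1: 99/35
a_6 = 4: 478/169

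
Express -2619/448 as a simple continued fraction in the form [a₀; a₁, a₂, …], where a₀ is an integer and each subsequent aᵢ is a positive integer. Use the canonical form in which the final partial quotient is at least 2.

[-6; 6, 2, 34]

Apply division with remainder until the remainder is 0:
-2619 = -6·448 + 69, so a_0 = -6
448 = 6·69 + 34, so a_1 = 6
69 = 2·34 + 1, so a_2 = 2
34 = 34·1 + 0, so a_3 = 34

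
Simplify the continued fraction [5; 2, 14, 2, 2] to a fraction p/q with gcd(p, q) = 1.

Use the convergent recurrence hₖ = aₖ·hₖ₋₁ + hₖ₋₂ (and likewise for the denominators kₖ):
a_0 = 5: 5/1
a_1 = 2: 11/2
a_2 = 14: 159/29
a_3 = 2: 329/60
a_4 = 2: 817/149

817/149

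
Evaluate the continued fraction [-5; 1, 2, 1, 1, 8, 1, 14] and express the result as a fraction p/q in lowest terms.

a_0 = -5: -5/1
a_1 = 1: -4/1
a_2 = 2: -13/3
a_3 = 1: -17/4
a_4 = 1: -30/7
a_5 = 8: -257/60
a_6 = 1: -287/67
a_7 = 14: -4275/998

-4275/998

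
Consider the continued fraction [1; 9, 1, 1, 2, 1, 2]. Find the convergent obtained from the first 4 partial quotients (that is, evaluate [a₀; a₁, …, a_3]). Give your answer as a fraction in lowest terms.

21/19

a_0 = 1: 1/1
a_1 = 9: 10/9
a_2 = 1: 11/10
a_3 = 1: 21/19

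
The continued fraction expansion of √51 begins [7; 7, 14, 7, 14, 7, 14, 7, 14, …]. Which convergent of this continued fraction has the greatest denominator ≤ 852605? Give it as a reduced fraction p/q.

List convergents until the denominator exceeds the bound:
a_0 = 7: 7/1  (≤ bound)
a_1 = 7: 50/7  (≤ bound)
a_2 = 14: 707/99  (≤ bound)
a_3 = 7: 4999/700  (≤ bound)
a_4 = 14: 70693/9899  (≤ bound)
a_5 = 7: 499850/69993  (≤ bound)
a_6 = 14: 7068593/989801  (> 852605, stop)

499850/69993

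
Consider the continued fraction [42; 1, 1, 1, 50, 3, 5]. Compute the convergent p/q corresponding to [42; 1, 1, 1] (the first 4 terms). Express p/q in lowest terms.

Build up convergents one term at a time:
a_0 = 42: 42/1
a_1 = 1: 43/1
a_2 = 1: 85/2
a_3 = 1: 128/3

128/3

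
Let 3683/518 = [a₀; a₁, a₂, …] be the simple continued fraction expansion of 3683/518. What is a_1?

Repeatedly divide and take the remainder:
⌊3683/518⌋ = 7, remainder 57
⌊518/57⌋ = 9, remainder 5

9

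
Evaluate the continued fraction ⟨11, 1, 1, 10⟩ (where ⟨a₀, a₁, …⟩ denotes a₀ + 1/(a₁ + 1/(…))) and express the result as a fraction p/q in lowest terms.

Start with 10.
1 + 1/(10/1) = 1 + 1/10 = 11/10
1 + 1/(11/10) = 1 + 10/11 = 21/11
11 + 1/(21/11) = 11 + 11/21 = 242/21

242/21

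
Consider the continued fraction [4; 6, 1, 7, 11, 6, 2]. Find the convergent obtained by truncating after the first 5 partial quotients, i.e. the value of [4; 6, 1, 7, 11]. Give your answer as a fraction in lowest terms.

a_0 = 4: 4/1
a_1 = 6: 25/6
a_2 = 1: 29/7
a_3 = 7: 228/55
a_4 = 11: 2537/612

2537/612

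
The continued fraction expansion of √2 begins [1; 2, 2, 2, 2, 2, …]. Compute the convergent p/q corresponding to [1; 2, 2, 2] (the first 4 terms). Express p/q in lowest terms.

a_0 = 1: 1/1
a_1 = 2: 3/2
a_2 = 2: 7/5
a_3 = 2: 17/12

17/12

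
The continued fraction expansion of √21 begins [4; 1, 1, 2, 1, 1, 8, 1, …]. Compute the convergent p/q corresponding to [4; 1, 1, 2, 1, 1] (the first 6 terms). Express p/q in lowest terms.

Build up convergents one term at a time:
a_0 = 4: 4/1
a_1 = 1: 5/1
a_2 = 1: 9/2
a_3 = 2: 23/5
a_4 = 1: 32/7
a_5 = 1: 55/12

55/12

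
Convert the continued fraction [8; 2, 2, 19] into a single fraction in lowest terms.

a_0 = 8: 8/1
a_1 = 2: 17/2
a_2 = 2: 42/5
a_3 = 19: 815/97

815/97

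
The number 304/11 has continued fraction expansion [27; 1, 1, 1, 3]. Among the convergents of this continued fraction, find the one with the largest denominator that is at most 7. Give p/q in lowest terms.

List convergents until the denominator exceeds the bound:
a_0 = 27: 27/1  (≤ bound)
a_1 = 1: 28/1  (≤ bound)
a_2 = 1: 55/2  (≤ bound)
a_3 = 1: 83/3  (≤ bound)
a_4 = 3: 304/11  (> 7, stop)

83/3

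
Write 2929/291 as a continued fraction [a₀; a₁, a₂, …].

Repeatedly divide and take the remainder:
2929 ÷ 291 → quotient 10, remainder 19
291 ÷ 19 → quotient 15, remainder 6
19 ÷ 6 → quotient 3, remainder 1
6 ÷ 1 → quotient 6, remainder 0

[10; 15, 3, 6]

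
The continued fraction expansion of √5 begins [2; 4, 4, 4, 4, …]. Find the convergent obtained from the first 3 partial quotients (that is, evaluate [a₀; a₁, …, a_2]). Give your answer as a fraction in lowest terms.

38/17

a_0 = 2: 2/1
a_1 = 4: 9/4
a_2 = 4: 38/17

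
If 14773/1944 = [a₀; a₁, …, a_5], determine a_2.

Run the Euclidean algorithm, recording each quotient:
14773 ÷ 1944 → quotient 7, remainder 1165
1944 ÷ 1165 → quotient 1, remainder 779
1165 ÷ 779 → quotient 1, remainder 386

1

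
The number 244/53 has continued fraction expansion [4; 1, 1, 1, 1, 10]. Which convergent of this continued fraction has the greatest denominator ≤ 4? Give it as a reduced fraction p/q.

a_0 = 4: 4/1  (≤ bound)
a_1 = 1: 5/1  (≤ bound)
a_2 = 1: 9/2  (≤ bound)
a_3 = 1: 14/3  (≤ bound)
a_4 = 1: 23/5  (> 4, stop)

14/3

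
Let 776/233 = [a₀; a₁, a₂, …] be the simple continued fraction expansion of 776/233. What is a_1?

3

776 ÷ 233 → quotient 3, remainder 77
233 ÷ 77 → quotient 3, remainder 2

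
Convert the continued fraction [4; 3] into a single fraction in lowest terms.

a_0 = 4: 4/1
a_1 = 3: 13/3

13/3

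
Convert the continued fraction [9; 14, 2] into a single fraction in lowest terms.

Use the convergent recurrence hₖ = aₖ·hₖ₋₁ + hₖ₋₂ (and likewise for the denominators kₖ):
a_0 = 9: 9/1
a_1 = 14: 127/14
a_2 = 2: 263/29

263/29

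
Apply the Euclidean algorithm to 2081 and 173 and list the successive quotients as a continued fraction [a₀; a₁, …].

[12; 34, 1, 1, 2]

2081 ÷ 173 → quotient 12, remainder 5
173 ÷ 5 → quotient 34, remainder 3
5 ÷ 3 → quotient 1, remainder 2
3 ÷ 2 → quotient 1, remainder 1
2 ÷ 1 → quotient 2, remainder 0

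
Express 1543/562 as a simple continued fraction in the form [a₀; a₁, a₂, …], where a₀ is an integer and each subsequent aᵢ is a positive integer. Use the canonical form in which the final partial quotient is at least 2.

⌊1543/562⌋ = 2, remainder 419
⌊562/419⌋ = 1, remainder 143
⌊419/143⌋ = 2, remainder 133
⌊143/133⌋ = 1, remainder 10
⌊133/10⌋ = 13, remainder 3
⌊10/3⌋ = 3, remainder 1
⌊3/1⌋ = 3, remainder 0

[2; 1, 2, 1, 13, 3, 3]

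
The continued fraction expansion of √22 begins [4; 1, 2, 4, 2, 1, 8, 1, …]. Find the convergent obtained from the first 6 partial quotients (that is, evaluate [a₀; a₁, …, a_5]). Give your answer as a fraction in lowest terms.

197/42

a_0 = 4: 4/1
a_1 = 1: 5/1
a_2 = 2: 14/3
a_3 = 4: 61/13
a_4 = 2: 136/29
a_5 = 1: 197/42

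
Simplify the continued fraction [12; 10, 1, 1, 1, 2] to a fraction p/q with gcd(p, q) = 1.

1028/85

Use the convergent recurrence hₖ = aₖ·hₖ₋₁ + hₖ₋₂ (and likewise for the denominators kₖ):
a_0 = 12: 12/1
a_1 = 10: 121/10
a_2 = 1: 133/11
a_3 = 1: 254/21
a_4 = 1: 387/32
a_5 = 2: 1028/85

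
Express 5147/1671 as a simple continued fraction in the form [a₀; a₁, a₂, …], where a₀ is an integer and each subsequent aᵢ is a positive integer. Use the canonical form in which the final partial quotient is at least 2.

5147 = 3·1671 + 134, so a_0 = 3
1671 = 12·134 + 63, so a_1 = 12
134 = 2·63 + 8, so a_2 = 2
63 = 7·8 + 7, so a_3 = 7
8 = 1·7 + 1, so a_4 = 1
7 = 7·1 + 0, so a_5 = 7

[3; 12, 2, 7, 1, 7]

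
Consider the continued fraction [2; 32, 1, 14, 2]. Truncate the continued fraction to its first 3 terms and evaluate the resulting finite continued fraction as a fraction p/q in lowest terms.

67/33

Work from the innermost term outward:
Start with 1.
32 + 1/(1/1) = 32 + 1/1 = 33/1
2 + 1/(33/1) = 2 + 1/33 = 67/33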